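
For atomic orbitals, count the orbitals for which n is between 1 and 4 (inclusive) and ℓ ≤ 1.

13

For each n in the range, tally the orbitals obeying ℓ ≤ 1:
n=1 → 1; n=2 → 4; n=3 → 4; n=4 → 4.
Total orbitals: 1 + 4 + 4 + 4 = 13.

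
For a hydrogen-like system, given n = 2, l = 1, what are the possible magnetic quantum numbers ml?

-1, 0, 1

ml takes every integer from −l to +l. With l = 1 that gives the 3 values -1, 0, 1.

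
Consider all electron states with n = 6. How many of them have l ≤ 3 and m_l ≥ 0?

20

Contributions: l=0 → 1; l=1 → 2; l=2 → 3; l=3 → 4.
Orbitals: 1 + 2 + 3 + 4 = 10. Each orbital carries two spin states, so 10 × 2 = 20 states.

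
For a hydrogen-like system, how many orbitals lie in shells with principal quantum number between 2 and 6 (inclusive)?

90

Shell n has n² orbitals: 2²=4 + 3²=9 + 4²=16 + 5²=25 + 6²=36 = 90 orbitals.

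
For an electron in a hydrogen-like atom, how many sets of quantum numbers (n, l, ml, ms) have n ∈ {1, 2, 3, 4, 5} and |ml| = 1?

40

Work shell by shell — for each n, count the (l, ml) pairs that satisfy |ml| = 1:
n=2 → 2; n=3 → 4; n=4 → 6; n=5 → 8.
Orbitals: 2 + 4 + 6 + 8 = 20. Including both spin states (ms = ±1/2) gives 2 × 20 = 40 states.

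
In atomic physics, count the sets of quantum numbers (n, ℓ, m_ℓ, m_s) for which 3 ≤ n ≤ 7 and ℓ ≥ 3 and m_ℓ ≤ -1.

For each n in the range, tally the orbitals obeying ℓ ≥ 3 and m_ℓ ≤ -1:
n=4 → 3; n=5 → 7; n=6 → 12; n=7 → 18.
Orbitals: 3 + 7 + 12 + 18 = 40. Including both spin states (m_s = ±1/2) gives 2 × 40 = 80 states.

80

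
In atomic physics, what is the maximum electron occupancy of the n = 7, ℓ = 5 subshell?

A subshell with ℓ = 5 has 2ℓ+1 = 11 orbitals, each holding 2 electrons (spin ±1/2), so 11 × 2 = 22.

22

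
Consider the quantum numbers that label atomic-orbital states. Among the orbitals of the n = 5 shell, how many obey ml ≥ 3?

3

With n = 5 the allowed l are 0, 1, …, 4.
Per l-value: l=3 → 1; l=4 → 2.
Total orbitals: 1 + 2 = 3.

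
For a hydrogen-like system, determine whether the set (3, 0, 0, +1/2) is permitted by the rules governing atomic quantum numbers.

n = 3 is a positive integer. l = 0 satisfies 0 ≤ l ≤ n−1 = 2. ml = 0 lies in the range −l … +l (here 0). ms = +1/2 is one of ±1/2.
All four constraints are satisfied.

Allowed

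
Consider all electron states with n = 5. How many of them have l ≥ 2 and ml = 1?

For n = 5, l ranges over 0 … 4.
Contributions: l=2 → 1; l=3 → 1; l=4 → 1.
Orbitals: 1 + 1 + 1 = 3. Each orbital carries two spin states, so 3 × 2 = 6 states.

6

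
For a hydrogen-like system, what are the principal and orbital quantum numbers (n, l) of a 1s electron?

The leading integer gives n = 1; the letter 's' means l = 0.

n = 1, l = 0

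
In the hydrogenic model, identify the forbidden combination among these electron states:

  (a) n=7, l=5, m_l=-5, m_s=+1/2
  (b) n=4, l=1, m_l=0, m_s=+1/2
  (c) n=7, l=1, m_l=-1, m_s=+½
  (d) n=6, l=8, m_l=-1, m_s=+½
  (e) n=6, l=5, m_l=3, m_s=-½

(d)

(d) has l = 8 ≥ n = 6, violating 0 ≤ l ≤ n−1.
The remaining sets (a), (b), (c), (e) satisfy all four rules.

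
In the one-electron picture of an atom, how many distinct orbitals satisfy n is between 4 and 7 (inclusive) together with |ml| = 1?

Work shell by shell — for each n, count the (l, ml) pairs that satisfy |ml| = 1:
n=4 → 6; n=5 → 8; n=6 → 10; n=7 → 12.
Total orbitals: 6 + 8 + 10 + 12 = 36.

36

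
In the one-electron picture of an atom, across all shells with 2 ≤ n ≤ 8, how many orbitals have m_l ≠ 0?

Go shell by shell, enumerating (l, m_l) with m_l ≠ 0:
n=2 → 2; n=3 → 6; n=4 → 12; n=5 → 20; n=6 → 30; n=7 → 42; n=8 → 56.
Total orbitals: 2 + 6 + 12 + 20 + 30 + 42 + 56 = 168.

168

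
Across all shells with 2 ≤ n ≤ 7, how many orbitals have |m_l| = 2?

30

Per-shell orbital counts meeting the constraint:
n=3 → 2; n=4 → 4; n=5 → 6; n=6 → 8; n=7 → 10.
Total orbitals: 2 + 4 + 6 + 8 + 10 = 30.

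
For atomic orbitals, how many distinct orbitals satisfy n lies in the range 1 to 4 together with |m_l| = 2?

Treat each shell separately and count matching orbitals:
n=3 → 2; n=4 → 4.
Total orbitals: 2 + 4 = 6.

6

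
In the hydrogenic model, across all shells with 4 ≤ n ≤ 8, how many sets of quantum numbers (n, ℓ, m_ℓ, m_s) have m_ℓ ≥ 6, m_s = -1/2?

Count contributing orbitals for each principal shell:
n=7 → 1; n=8 → 3.
Orbitals: 1 + 3 = 4. With m_s fixed to -1/2 there is one state per orbital, so 4 states.

4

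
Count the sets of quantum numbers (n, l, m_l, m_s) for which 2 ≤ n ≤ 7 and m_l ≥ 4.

20

Count contributing orbitals for each principal shell:
n=5 → 1; n=6 → 3; n=7 → 6.
Orbitals: 1 + 3 + 6 = 10. Including both spin states (m_s = ±1/2) gives 2 × 10 = 20 states.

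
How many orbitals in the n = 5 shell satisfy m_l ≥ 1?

The (l, m_l) pairs meeting m_l ≥ 1 give: l=1 → 1; l=2 → 2; l=3 → 3; l=4 → 4.
Total orbitals: 1 + 2 + 3 + 4 = 10.

10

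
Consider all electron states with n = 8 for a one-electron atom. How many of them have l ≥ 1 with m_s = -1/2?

With n = 8 the allowed l are 0, 1, …, 7.
Orbitals with l ≥ 1, by l: l=1 → 3; l=2 → 5; l=3 → 7; l=4 → 9; l=5 → 11; l=6 → 13; l=7 → 15.
Orbitals: 3 + 5 + 7 + 9 + 11 + 13 + 15 = 63. With m_s fixed to a single value there is one state per orbital, giving 63 states.

63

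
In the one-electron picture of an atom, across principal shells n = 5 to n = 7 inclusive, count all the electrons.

220

Shell n has n² orbitals: 5²=25 + 6²=36 + 7²=49 = 110 orbitals.
Two spin states per orbital: 2 × 110 = 220 electrons.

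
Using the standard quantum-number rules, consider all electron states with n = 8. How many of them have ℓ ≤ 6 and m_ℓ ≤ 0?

For n = 8, ℓ ranges over 0 … 7.
Orbitals with ℓ ≤ 6 and m_ℓ ≤ 0, by ℓ: ℓ=0 → 1; ℓ=1 → 2; ℓ=2 → 3; ℓ=3 → 4; ℓ=4 → 5; ℓ=5 → 6; ℓ=6 → 7.
Orbitals: 1 + 2 + 3 + 4 + 5 + 6 + 7 = 28. Each orbital carries two spin states, so 28 × 2 = 56 states.

56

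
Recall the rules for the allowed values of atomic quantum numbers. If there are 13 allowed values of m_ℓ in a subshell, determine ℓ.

ℓ = 6

m_ℓ ranges over 2ℓ+1 integers, so 2ℓ+1 = 13 ⇒ ℓ = 6.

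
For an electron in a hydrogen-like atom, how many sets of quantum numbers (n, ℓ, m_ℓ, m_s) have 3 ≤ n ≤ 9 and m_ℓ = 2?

56

Per-shell orbital counts meeting the constraint:
n=3 → 1; n=4 → 2; n=5 → 3; n=6 → 4; n=7 → 5; n=8 → 6; n=9 → 7.
Orbitals: 1 + 2 + 3 + 4 + 5 + 6 + 7 = 28. Including both spin states (m_s = ±1/2) gives 2 × 28 = 56 states.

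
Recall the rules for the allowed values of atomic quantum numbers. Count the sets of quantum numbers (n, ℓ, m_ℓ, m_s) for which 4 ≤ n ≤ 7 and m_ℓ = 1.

Work shell by shell — for each n, count the (ℓ, m_ℓ) pairs that satisfy m_ℓ = 1:
n=4 → 3; n=5 → 4; n=6 → 5; n=7 → 6.
Orbitals: 3 + 4 + 5 + 6 = 18. Including both spin states (m_s = ±1/2) gives 2 × 18 = 36 states.

36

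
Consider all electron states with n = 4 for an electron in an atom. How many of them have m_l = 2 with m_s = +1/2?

The n = 4 shell has l = 0 through 3; check each.
Orbitals with m_l = 2, by l: l=2 → 1; l=3 → 1.
Orbitals: 1 + 1 = 2. With m_s fixed to a single value there is one state per orbital, giving 2 states.

2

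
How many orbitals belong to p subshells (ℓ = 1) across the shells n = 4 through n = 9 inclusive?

18

A p subshell (ℓ = 1) exists for every n ≥ 2, so shells n = 4, 5, 6, 7, 8, 9 each contribute one — 6 subshells.
Since each p subshell has 2·1+1 = 3 orbitals, the total is 6 × 3 = 18.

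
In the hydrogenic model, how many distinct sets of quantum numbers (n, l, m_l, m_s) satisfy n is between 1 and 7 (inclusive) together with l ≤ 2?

Work shell by shell — for each n, count the (l, m_l) pairs that satisfy l ≤ 2:
n=1 → 1; n=2 → 4; n=3 → 9; n=4 → 9; n=5 → 9; n=6 → 9; n=7 → 9.
Orbitals: 1 + 4 + 9 + 9 + 9 + 9 + 9 = 50. Including both spin states (m_s = ±1/2) gives 2 × 50 = 100 states.

100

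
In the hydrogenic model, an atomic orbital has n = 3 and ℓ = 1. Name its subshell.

3p

ℓ = 1 corresponds to the letter 'p', so the subshell is 3p.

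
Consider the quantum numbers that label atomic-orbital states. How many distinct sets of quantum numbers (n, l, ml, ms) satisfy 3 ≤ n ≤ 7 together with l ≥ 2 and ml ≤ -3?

Count contributing orbitals for each principal shell:
n=4 → 1; n=5 → 3; n=6 → 6; n=7 → 10.
Orbitals: 1 + 3 + 6 + 10 = 20. Including both spin states (ms = ±1/2) gives 2 × 20 = 40 states.

40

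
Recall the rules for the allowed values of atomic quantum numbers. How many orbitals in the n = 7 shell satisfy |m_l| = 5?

Contributions: l=5 → 2; l=6 → 2.
Total orbitals: 2 + 2 = 4.

4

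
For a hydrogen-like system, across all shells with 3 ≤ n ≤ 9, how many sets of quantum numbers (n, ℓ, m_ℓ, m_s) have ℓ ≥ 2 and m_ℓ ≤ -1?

Treat each shell separately and count matching orbitals:
n=3 → 2; n=4 → 5; n=5 → 9; n=6 → 14; n=7 → 20; n=8 → 27; n=9 → 35.
Orbitals: 2 + 5 + 9 + 14 + 20 + 27 + 35 = 112. Including both spin states (m_s = ±1/2) gives 2 × 112 = 224 states.

224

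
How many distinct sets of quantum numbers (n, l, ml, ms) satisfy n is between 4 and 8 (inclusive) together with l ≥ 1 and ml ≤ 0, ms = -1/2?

Go shell by shell, enumerating (l, ml) with l ≥ 1 and ml ≤ 0:
n=4 → 9; n=5 → 14; n=6 → 20; n=7 → 27; n=8 → 35.
Orbitals: 9 + 14 + 20 + 27 + 35 = 105. With ms fixed to -1/2 there is one state per orbital, so 105 states.

105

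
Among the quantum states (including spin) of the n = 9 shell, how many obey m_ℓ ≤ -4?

30

Go through ℓ = 0, …, 8 (the values permitted for n = 9).
The (ℓ, m_ℓ) pairs meeting m_ℓ ≤ -4 give: ℓ=4 → 1; ℓ=5 → 2; ℓ=6 → 3; ℓ=7 → 4; ℓ=8 → 5.
Orbitals: 1 + 2 + 3 + 4 + 5 = 15. Each orbital carries two spin states, so 15 × 2 = 30 states.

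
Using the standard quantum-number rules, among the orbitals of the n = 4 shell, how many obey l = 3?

7

For n = 4, l ranges over 0 … 3.
Orbitals with l = 3, by l: l=3 → 7.
Total orbitals: 7.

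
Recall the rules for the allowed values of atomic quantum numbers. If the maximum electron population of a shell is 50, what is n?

n = 5

2n² = 50 ⇒ n² = 25 ⇒ n = 5.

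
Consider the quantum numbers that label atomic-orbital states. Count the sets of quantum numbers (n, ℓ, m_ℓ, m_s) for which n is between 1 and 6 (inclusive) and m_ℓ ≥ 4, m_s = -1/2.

4

Go shell by shell, enumerating (ℓ, m_ℓ) with m_ℓ ≥ 4:
n=5 → 1; n=6 → 3.
Orbitals: 1 + 3 = 4. With m_s fixed to -1/2 there is one state per orbital, so 4 states.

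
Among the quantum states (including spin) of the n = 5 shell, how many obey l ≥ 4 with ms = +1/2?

For n = 5, l ranges over 0 … 4.
The (l, ml) pairs meeting l ≥ 4 give: l=4 → 9.
Orbitals: 9. With ms fixed to a single value there is one state per orbital, giving 9 states.

9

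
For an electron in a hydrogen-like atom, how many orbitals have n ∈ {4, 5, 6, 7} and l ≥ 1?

122

Work shell by shell — for each n, count the (l, m_l) pairs that satisfy l ≥ 1:
n=4 → 15; n=5 → 24; n=6 → 35; n=7 → 48.
Total orbitals: 15 + 24 + 35 + 48 = 122.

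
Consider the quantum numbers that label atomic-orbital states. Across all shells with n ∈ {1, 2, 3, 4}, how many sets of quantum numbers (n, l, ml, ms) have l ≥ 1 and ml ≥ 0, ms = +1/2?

Treat each shell separately and count matching orbitals:
n=2 → 2; n=3 → 5; n=4 → 9.
Orbitals: 2 + 5 + 9 = 16. With ms fixed to +1/2 there is one state per orbital, so 16 states.

16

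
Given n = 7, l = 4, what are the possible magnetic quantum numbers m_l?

-4, -3, -2, -1, 0, 1, 2, 3, 4

m_l takes every integer from −l to +l. With l = 4 that gives the 9 values -4, -3, -2, -1, 0, 1, 2, 3, 4.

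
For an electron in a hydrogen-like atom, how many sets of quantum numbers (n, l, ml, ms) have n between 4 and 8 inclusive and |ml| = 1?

Treat each shell separately and count matching orbitals:
n=4 → 6; n=5 → 8; n=6 → 10; n=7 → 12; n=8 → 14.
Orbitals: 6 + 8 + 10 + 12 + 14 = 50. Including both spin states (ms = ±1/2) gives 2 × 50 = 100 states.

100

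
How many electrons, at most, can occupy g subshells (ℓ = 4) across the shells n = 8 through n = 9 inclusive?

36

A g subshell (ℓ = 4) exists for every n ≥ 5, so shells n = 8, 9 each contribute one — 2 subshells.
Since each g subshell holds 2(2·4+1) = 18 electrons, the total is 2 × 18 = 36.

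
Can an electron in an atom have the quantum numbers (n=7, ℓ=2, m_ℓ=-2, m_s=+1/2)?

Valid

n = 7 is a positive integer. ℓ = 2 satisfies 0 ≤ ℓ ≤ n−1 = 6. m_ℓ = -2 lies in the range −ℓ … +ℓ (here −2 … 2). m_s = +1/2 is one of ±1/2.
All four constraints are satisfied.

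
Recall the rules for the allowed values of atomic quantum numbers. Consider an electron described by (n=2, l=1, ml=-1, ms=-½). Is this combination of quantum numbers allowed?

n = 2 is a positive integer. l = 1 satisfies 0 ≤ l ≤ n−1 = 1. ml = -1 lies in the range −l … +l (here −1 … 1). ms = -1/2 is one of ±1/2.
All four constraints are satisfied.

Yes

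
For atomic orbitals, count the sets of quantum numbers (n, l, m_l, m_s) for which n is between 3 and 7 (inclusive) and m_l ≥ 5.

8

Count contributing orbitals for each principal shell:
n=6 → 1; n=7 → 3.
Orbitals: 1 + 3 = 4. Including both spin states (m_s = ±1/2) gives 2 × 4 = 8 states.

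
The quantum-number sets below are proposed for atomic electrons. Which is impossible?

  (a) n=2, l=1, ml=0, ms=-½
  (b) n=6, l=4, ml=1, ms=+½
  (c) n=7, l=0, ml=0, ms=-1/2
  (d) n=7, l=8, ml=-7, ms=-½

(d) has l = 8 ≥ n = 7, violating 0 ≤ l ≤ n−1.
The remaining sets (a), (b), (c) satisfy all four rules.

(d)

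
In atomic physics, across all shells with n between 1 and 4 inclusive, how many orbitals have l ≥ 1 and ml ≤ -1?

10

Go shell by shell, enumerating (l, ml) with l ≥ 1 and ml ≤ -1:
n=2 → 1; n=3 → 3; n=4 → 6.
Total orbitals: 1 + 3 + 6 = 10.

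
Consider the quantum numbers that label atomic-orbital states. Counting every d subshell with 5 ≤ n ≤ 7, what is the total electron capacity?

30

A d subshell (l = 2) exists for every n ≥ 3, so shells n = 5, 6, 7 each contribute one — 3 subshells.
Since each d subshell holds 2(2·2+1) = 10 electrons, the total is 3 × 10 = 30.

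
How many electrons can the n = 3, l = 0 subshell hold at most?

2

A subshell with l = 0 has 2l+1 = 1 orbital, each holding 2 electrons (spin ±1/2), so 1 × 2 = 2.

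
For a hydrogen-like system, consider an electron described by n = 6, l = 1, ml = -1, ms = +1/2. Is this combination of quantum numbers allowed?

Valid

n = 6 is a positive integer. l = 1 satisfies 0 ≤ l ≤ n−1 = 5. ml = -1 lies in the range −l … +l (here −1 … 1). ms = +1/2 is one of ±1/2.
All four constraints are satisfied.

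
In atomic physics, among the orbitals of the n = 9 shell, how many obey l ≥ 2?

77

Contributions: l=2 → 5; l=3 → 7; l=4 → 9; l=5 → 11; l=6 → 13; l=7 → 15; l=8 → 17.
Total orbitals: 5 + 7 + 9 + 11 + 13 + 15 + 17 = 77.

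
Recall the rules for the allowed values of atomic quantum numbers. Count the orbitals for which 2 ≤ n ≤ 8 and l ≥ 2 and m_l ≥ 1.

Go shell by shell, enumerating (l, m_l) with l ≥ 2 and m_l ≥ 1:
n=3 → 2; n=4 → 5; n=5 → 9; n=6 → 14; n=7 → 20; n=8 → 27.
Total orbitals: 2 + 5 + 9 + 14 + 20 + 27 = 77.

77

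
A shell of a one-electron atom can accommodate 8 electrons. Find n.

2n² = 8 ⇒ n² = 4 ⇒ n = 2.

n = 2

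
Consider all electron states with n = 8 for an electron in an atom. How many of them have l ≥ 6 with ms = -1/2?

28

The n = 8 shell has l = 0 through 7; check each.
The (l, ml) pairs meeting l ≥ 6 give: l=6 → 13; l=7 → 15.
Orbitals: 13 + 15 = 28. With ms fixed to a single value there is one state per orbital, giving 28 states.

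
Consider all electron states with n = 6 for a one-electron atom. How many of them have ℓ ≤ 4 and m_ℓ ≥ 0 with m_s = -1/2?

For n = 6, ℓ ranges over 0 … 5.
Orbitals with ℓ ≤ 4 and m_ℓ ≥ 0, by ℓ: ℓ=0 → 1; ℓ=1 → 2; ℓ=2 → 3; ℓ=3 → 4; ℓ=4 → 5.
Orbitals: 1 + 2 + 3 + 4 + 5 = 15. With m_s fixed to a single value there is one state per orbital, giving 15 states.

15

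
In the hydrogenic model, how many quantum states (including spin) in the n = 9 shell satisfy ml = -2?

14

The n = 9 shell has l = 0 through 8; check each.
Per l-value: l=2 → 1; l=3 → 1; l=4 → 1; l=5 → 1; l=6 → 1; l=7 → 1; l=8 → 1.
Orbitals: 1 + 1 + 1 + 1 + 1 + 1 + 1 = 7. Each orbital carries two spin states, so 7 × 2 = 14 states.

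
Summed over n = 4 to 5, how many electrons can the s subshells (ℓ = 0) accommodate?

4

An s subshell (ℓ = 0) exists for every n ≥ 1, so shells n = 4, 5 each contribute one — 2 subshells.
Since each s subshell holds 2(2·0+1) = 2 electrons, the total is 2 × 2 = 4.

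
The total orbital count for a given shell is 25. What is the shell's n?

n² = 25 ⇒ n = 5.

n = 5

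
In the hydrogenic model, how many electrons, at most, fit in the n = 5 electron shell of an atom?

A shell holds 2n² electrons: 2 × 5² = 2 × 25 = 50.

50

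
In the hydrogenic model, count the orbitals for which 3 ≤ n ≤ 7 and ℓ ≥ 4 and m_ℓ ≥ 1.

28

Count contributing orbitals for each principal shell:
n=5 → 4; n=6 → 9; n=7 → 15.
Total orbitals: 4 + 9 + 15 = 28.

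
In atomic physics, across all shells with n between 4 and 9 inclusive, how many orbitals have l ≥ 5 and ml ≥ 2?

For each n in the range, tally the orbitals obeying l ≥ 5 and ml ≥ 2:
n=6 → 4; n=7 → 9; n=8 → 15; n=9 → 22.
Total orbitals: 4 + 9 + 15 + 22 = 50.

50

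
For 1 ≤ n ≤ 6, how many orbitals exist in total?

Total orbitals = 1² + 2² + 3² + 4² + 5² + 6² = 91.

91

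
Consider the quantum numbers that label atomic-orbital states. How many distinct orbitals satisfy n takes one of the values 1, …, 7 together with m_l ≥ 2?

35

Treat each shell separately and count matching orbitals:
n=3 → 1; n=4 → 3; n=5 → 6; n=6 → 10; n=7 → 15.
Total orbitals: 1 + 3 + 6 + 10 + 15 = 35.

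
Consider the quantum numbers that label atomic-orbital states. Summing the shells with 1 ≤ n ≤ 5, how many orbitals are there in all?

55

Shell n has n² orbitals: 1²=1 + 2²=4 + 3²=9 + 4²=16 + 5²=25 = 55 orbitals.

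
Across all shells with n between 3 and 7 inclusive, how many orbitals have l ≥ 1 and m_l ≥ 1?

55

Per-shell orbital counts meeting the constraint:
n=3 → 3; n=4 → 6; n=5 → 10; n=6 → 15; n=7 → 21.
Total orbitals: 3 + 6 + 10 + 15 + 21 = 55.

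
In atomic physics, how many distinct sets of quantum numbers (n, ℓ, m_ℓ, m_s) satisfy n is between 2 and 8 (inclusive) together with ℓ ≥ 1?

392

Work shell by shell — for each n, count the (ℓ, m_ℓ) pairs that satisfy ℓ ≥ 1:
n=2 → 3; n=3 → 8; n=4 → 15; n=5 → 24; n=6 → 35; n=7 → 48; n=8 → 63.
Orbitals: 3 + 8 + 15 + 24 + 35 + 48 + 63 = 196. Including both spin states (m_s = ±1/2) gives 2 × 196 = 392 states.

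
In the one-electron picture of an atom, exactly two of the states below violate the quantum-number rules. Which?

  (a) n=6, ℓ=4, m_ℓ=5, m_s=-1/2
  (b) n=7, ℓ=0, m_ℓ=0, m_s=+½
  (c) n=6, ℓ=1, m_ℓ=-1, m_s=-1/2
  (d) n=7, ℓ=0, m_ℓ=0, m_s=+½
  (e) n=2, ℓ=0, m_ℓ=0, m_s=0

(a) has |m_ℓ| = 5 > ℓ = 4, violating −ℓ ≤ m_ℓ ≤ ℓ.
(e) has m_s = 0, but an electron's spin must be ±1/2.
The remaining sets (b), (c), (d) satisfy all four rules.

(a) and (e)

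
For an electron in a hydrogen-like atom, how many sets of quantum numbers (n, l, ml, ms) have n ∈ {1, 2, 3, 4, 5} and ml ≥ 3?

8

Go shell by shell, enumerating (l, ml) with ml ≥ 3:
n=4 → 1; n=5 → 3.
Orbitals: 1 + 3 = 4. Including both spin states (ms = ±1/2) gives 2 × 4 = 8 states.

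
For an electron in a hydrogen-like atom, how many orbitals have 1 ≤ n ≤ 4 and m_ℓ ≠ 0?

20

Work shell by shell — for each n, count the (ℓ, m_ℓ) pairs that satisfy m_ℓ ≠ 0:
n=2 → 2; n=3 → 6; n=4 → 12.
Total orbitals: 2 + 6 + 12 = 20.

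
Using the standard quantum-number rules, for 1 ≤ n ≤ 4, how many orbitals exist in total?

30

Total orbitals = 1² + 2² + 3² + 4² = 30.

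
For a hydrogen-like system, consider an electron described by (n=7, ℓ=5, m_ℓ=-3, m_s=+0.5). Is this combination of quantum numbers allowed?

n = 7 is a positive integer. ℓ = 5 satisfies 0 ≤ ℓ ≤ n−1 = 6. m_ℓ = -3 lies in the range −ℓ … +ℓ (here −5 … 5). m_s = +1/2 is one of ±1/2.
All four constraints are satisfied.

Allowed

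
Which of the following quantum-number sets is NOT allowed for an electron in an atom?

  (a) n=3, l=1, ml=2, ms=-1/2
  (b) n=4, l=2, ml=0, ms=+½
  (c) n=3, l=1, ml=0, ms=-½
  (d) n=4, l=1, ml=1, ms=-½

(a) has |ml| = 2 > l = 1, violating −l ≤ ml ≤ l.
The remaining sets (b), (c), (d) satisfy all four rules.

(a)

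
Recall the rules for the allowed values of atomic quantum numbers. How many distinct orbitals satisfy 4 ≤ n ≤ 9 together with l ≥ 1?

Count contributing orbitals for each principal shell:
n=4 → 15; n=5 → 24; n=6 → 35; n=7 → 48; n=8 → 63; n=9 → 80.
Total orbitals: 15 + 24 + 35 + 48 + 63 + 80 = 265.

265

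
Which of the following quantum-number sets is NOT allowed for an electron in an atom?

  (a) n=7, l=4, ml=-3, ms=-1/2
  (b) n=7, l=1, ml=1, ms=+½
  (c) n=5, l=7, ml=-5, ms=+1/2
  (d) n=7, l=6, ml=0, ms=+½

(c)

(c) has l = 7 ≥ n = 5, violating 0 ≤ l ≤ n−1.
The remaining sets (a), (b), (d) satisfy all four rules.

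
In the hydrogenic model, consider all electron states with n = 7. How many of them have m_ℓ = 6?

2

For n = 7, ℓ ranges over 0 … 6.
Orbitals with m_ℓ = 6, by ℓ: ℓ=6 → 1.
Orbitals: 1. Each orbital carries two spin states, so 1 × 2 = 2 states.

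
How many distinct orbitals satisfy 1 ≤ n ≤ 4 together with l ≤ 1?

13

Go shell by shell, enumerating (l, ml) with l ≤ 1:
n=1 → 1; n=2 → 4; n=3 → 4; n=4 → 4.
Total orbitals: 1 + 4 + 4 + 4 = 13.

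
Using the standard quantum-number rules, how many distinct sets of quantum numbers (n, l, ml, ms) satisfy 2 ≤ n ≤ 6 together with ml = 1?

Work shell by shell — for each n, count the (l, ml) pairs that satisfy ml = 1:
n=2 → 1; n=3 → 2; n=4 → 3; n=5 → 4; n=6 → 5.
Orbitals: 1 + 2 + 3 + 4 + 5 = 15. Including both spin states (ms = ±1/2) gives 2 × 15 = 30 states.

30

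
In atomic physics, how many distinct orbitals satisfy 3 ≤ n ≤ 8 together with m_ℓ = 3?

15

Go shell by shell, enumerating (ℓ, m_ℓ) with m_ℓ = 3:
n=4 → 1; n=5 → 2; n=6 → 3; n=7 → 4; n=8 → 5.
Total orbitals: 1 + 2 + 3 + 4 + 5 = 15.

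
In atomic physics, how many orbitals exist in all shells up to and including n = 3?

14

Total orbitals = 1² + 2² + 3² = 14.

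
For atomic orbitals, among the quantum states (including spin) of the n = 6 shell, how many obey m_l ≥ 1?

Go through l = 0, …, 5 (the values permitted for n = 6).
Contributions: l=1 → 1; l=2 → 2; l=3 → 3; l=4 → 4; l=5 → 5.
Orbitals: 1 + 2 + 3 + 4 + 5 = 15. Each orbital carries two spin states, so 15 × 2 = 30 states.

30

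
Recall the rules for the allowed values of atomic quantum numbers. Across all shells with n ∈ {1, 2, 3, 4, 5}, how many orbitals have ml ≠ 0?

40

Work shell by shell — for each n, count the (l, ml) pairs that satisfy ml ≠ 0:
n=2 → 2; n=3 → 6; n=4 → 12; n=5 → 20.
Total orbitals: 2 + 6 + 12 + 20 = 40.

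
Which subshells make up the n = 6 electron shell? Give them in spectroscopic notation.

For n = 6, ℓ runs from 0 to 5. In spectroscopic notation ℓ = 0,1,2,… ↔ s,p,d,f,g,h,i, so the subshells are 6s, 6p, 6d, 6f, 6g, 6h.

6s, 6p, 6d, 6f, 6g, 6h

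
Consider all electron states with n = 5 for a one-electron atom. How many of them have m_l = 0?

With n = 5 the allowed l are 0, 1, …, 4.
Contributions: l=0 → 1; l=1 → 1; l=2 → 1; l=3 → 1; l=4 → 1.
Orbitals: 1 + 1 + 1 + 1 + 1 = 5. Each orbital carries two spin states, so 5 × 2 = 10 states.

10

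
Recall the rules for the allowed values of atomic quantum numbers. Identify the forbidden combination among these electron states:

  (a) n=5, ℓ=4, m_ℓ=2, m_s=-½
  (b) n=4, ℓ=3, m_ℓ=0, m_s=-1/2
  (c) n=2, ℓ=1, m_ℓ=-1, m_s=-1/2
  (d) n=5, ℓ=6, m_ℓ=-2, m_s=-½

(d) has ℓ = 6 ≥ n = 5, violating 0 ≤ ℓ ≤ n−1.
The remaining sets (a), (b), (c) satisfy all four rules.

(d)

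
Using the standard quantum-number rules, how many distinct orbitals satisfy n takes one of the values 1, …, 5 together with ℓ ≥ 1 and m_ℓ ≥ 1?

20

Work shell by shell — for each n, count the (ℓ, m_ℓ) pairs that satisfy ℓ ≥ 1 and m_ℓ ≥ 1:
n=2 → 1; n=3 → 3; n=4 → 6; n=5 → 10.
Total orbitals: 1 + 3 + 6 + 10 = 20.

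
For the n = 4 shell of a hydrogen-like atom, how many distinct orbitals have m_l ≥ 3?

With n = 4 the allowed l are 0, 1, …, 3.
Orbitals with m_l ≥ 3, by l: l=3 → 1.
Total orbitals: 1.

1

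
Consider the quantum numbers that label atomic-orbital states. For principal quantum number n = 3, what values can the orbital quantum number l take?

l is an integer with 0 ≤ l ≤ n−1, so for n = 3: l = 0, 1, 2.

0, 1, 2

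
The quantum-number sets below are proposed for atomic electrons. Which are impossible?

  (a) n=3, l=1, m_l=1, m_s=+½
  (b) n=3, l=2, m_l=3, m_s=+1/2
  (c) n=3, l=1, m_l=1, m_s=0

(b) and (c)

(b) has |m_l| = 3 > l = 2, violating −l ≤ m_l ≤ l.
(c) has m_s = 0, but an electron's spin must be ±1/2.
The remaining set (a) satisfies all four rules.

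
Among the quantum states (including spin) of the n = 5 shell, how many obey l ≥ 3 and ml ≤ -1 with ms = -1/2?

7

Orbitals with l ≥ 3 and ml ≤ -1, by l: l=3 → 3; l=4 → 4.
Orbitals: 3 + 4 = 7. With ms fixed to a single value there is one state per orbital, giving 7 states.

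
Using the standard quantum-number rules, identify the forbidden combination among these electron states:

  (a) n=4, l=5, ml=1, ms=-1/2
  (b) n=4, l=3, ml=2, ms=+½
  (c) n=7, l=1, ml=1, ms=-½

(a)

(a) has l = 5 ≥ n = 4, violating 0 ≤ l ≤ n−1.
The remaining sets (b), (c) satisfy all four rules.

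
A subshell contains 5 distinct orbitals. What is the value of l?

l = 2 (d)

2l+1 = 5 gives l = 2.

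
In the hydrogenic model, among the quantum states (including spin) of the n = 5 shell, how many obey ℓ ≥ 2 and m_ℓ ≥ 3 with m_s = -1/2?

For n = 5, ℓ ranges over 0 … 4.
Contributions: ℓ=3 → 1; ℓ=4 → 2.
Orbitals: 1 + 2 = 3. With m_s fixed to a single value there is one state per orbital, giving 3 states.

3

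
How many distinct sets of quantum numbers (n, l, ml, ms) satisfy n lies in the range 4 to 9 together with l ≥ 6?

172

Work shell by shell — for each n, count the (l, ml) pairs that satisfy l ≥ 6:
n=7 → 13; n=8 → 28; n=9 → 45.
Orbitals: 13 + 28 + 45 = 86. Including both spin states (ms = ±1/2) gives 2 × 86 = 172 states.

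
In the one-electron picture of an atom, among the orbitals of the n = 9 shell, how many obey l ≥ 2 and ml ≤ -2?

Go through l = 0, …, 8 (the values permitted for n = 9).
The (l, ml) pairs meeting l ≥ 2 and ml ≤ -2 give: l=2 → 1; l=3 → 2; l=4 → 3; l=5 → 4; l=6 → 5; l=7 → 6; l=8 → 7.
Total orbitals: 1 + 2 + 3 + 4 + 5 + 6 + 7 = 28.

28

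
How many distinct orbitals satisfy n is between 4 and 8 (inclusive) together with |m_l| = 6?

Go shell by shell, enumerating (l, m_l) with |m_l| = 6:
n=7 → 2; n=8 → 4.
Total orbitals: 2 + 4 = 6.

6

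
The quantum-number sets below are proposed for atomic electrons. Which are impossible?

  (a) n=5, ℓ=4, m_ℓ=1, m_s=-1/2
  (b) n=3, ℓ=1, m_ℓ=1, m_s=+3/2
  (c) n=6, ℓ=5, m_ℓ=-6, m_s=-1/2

(b) and (c)

(b) has m_s = +3/2, but an electron's spin must be ±1/2.
(c) has |m_ℓ| = 6 > ℓ = 5, violating −ℓ ≤ m_ℓ ≤ ℓ.
The remaining set (a) satisfies all four rules.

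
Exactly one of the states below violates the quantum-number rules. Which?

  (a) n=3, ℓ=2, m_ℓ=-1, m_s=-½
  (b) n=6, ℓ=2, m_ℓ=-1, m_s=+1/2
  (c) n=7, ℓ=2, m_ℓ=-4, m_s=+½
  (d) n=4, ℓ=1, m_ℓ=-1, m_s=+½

(c) has |m_ℓ| = 4 > ℓ = 2, violating −ℓ ≤ m_ℓ ≤ ℓ.
The remaining sets (a), (b), (d) satisfy all four rules.

(c)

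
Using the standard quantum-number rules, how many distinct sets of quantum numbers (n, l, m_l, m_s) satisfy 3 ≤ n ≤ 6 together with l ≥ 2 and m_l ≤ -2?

Count contributing orbitals for each principal shell:
n=3 → 1; n=4 → 3; n=5 → 6; n=6 → 10.
Orbitals: 1 + 3 + 6 + 10 = 20. Including both spin states (m_s = ±1/2) gives 2 × 20 = 40 states.

40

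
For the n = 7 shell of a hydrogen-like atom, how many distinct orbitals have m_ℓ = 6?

The n = 7 shell has ℓ = 0 through 6; check each.
Per ℓ-value: ℓ=6 → 1.
Total orbitals: 1.

1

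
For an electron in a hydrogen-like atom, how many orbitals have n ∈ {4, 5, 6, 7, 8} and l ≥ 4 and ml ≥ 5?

For each n in the range, tally the orbitals obeying l ≥ 4 and ml ≥ 5:
n=6 → 1; n=7 → 3; n=8 → 6.
Total orbitals: 1 + 3 + 6 = 10.

10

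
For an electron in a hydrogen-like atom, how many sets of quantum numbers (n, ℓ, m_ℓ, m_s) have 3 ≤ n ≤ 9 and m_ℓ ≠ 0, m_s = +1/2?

Treat each shell separately and count matching orbitals:
n=3 → 6; n=4 → 12; n=5 → 20; n=6 → 30; n=7 → 42; n=8 → 56; n=9 → 72.
Orbitals: 6 + 12 + 20 + 30 + 42 + 56 + 72 = 238. With m_s fixed to +1/2 there is one state per orbital, so 238 states.

238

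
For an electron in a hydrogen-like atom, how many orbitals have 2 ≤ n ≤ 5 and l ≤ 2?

Count contributing orbitals for each principal shell:
n=2 → 4; n=3 → 9; n=4 → 9; n=5 → 9.
Total orbitals: 4 + 9 + 9 + 9 = 31.

31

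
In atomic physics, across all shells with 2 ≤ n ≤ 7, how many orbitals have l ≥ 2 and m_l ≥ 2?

35

Work shell by shell — for each n, count the (l, m_l) pairs that satisfy l ≥ 2 and m_l ≥ 2:
n=3 → 1; n=4 → 3; n=5 → 6; n=6 → 10; n=7 → 15.
Total orbitals: 1 + 3 + 6 + 10 + 15 = 35.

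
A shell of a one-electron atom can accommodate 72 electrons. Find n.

2n² = 72 ⇒ n² = 36 ⇒ n = 6.

n = 6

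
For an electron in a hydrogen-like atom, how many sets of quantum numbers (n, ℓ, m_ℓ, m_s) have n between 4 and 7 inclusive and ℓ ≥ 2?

Go shell by shell, enumerating (ℓ, m_ℓ) with ℓ ≥ 2:
n=4 → 12; n=5 → 21; n=6 → 32; n=7 → 45.
Orbitals: 12 + 21 + 32 + 45 = 110. Including both spin states (m_s = ±1/2) gives 2 × 110 = 220 states.

220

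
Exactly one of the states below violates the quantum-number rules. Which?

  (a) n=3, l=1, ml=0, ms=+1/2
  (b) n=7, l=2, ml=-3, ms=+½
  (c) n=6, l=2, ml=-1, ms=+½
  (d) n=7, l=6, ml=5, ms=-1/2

(b)

(b) has |ml| = 3 > l = 2, violating −l ≤ ml ≤ l.
The remaining sets (a), (c), (d) satisfy all four rules.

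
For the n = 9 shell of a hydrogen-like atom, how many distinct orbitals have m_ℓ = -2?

With n = 9 the allowed ℓ are 0, 1, …, 8.
Contributions: ℓ=2 → 1; ℓ=3 → 1; ℓ=4 → 1; ℓ=5 → 1; ℓ=6 → 1; ℓ=7 → 1; ℓ=8 → 1.
Total orbitals: 1 + 1 + 1 + 1 + 1 + 1 + 1 = 7.

7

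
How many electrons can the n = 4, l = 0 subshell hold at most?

2

A subshell with l = 0 has 2l+1 = 1 orbital, each holding 2 electrons (spin ±1/2), so 1 × 2 = 2.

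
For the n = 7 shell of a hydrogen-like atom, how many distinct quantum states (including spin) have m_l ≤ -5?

Contributions: l=5 → 1; l=6 → 2.
Orbitals: 1 + 2 = 3. Each orbital carries two spin states, so 3 × 2 = 6 states.

6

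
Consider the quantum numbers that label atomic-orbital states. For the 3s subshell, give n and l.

n = 3, l = 0

The leading integer gives n = 3; the letter 's' means l = 0.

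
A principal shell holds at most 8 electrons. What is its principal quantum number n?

n = 2

2n² = 8 ⇒ n² = 4 ⇒ n = 2.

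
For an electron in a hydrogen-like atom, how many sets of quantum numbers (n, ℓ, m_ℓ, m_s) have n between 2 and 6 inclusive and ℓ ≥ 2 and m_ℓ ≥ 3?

For each n in the range, tally the orbitals obeying ℓ ≥ 2 and m_ℓ ≥ 3:
n=4 → 1; n=5 → 3; n=6 → 6.
Orbitals: 1 + 3 + 6 = 10. Including both spin states (m_s = ±1/2) gives 2 × 10 = 20 states.

20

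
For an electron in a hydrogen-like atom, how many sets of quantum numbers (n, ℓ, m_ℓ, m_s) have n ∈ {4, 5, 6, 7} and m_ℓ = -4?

For each n in the range, tally the orbitals obeying m_ℓ = -4:
n=5 → 1; n=6 → 2; n=7 → 3.
Orbitals: 1 + 2 + 3 = 6. Including both spin states (m_s = ±1/2) gives 2 × 6 = 12 states.

12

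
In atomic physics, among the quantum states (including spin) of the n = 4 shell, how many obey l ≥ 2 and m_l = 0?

4

Go through l = 0, …, 3 (the values permitted for n = 4).
Orbitals with l ≥ 2 and m_l = 0, by l: l=2 → 1; l=3 → 1.
Orbitals: 1 + 1 = 2. Each orbital carries two spin states, so 2 × 2 = 4 states.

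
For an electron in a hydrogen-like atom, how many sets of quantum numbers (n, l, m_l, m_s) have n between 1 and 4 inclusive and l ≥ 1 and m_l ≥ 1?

For each n in the range, tally the orbitals obeying l ≥ 1 and m_l ≥ 1:
n=2 → 1; n=3 → 3; n=4 → 6.
Orbitals: 1 + 3 + 6 = 10. Including both spin states (m_s = ±1/2) gives 2 × 10 = 20 states.

20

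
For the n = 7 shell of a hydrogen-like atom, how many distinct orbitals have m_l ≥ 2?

15

The n = 7 shell has l = 0 through 6; check each.
Per l-value: l=2 → 1; l=3 → 2; l=4 → 3; l=5 → 4; l=6 → 5.
Total orbitals: 1 + 2 + 3 + 4 + 5 = 15.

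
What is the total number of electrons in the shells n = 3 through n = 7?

270

Shell n has n² orbitals: 3²=9 + 4²=16 + 5²=25 + 6²=36 + 7²=49 = 135 orbitals.
Two spin states per orbital: 2 × 135 = 270 electrons.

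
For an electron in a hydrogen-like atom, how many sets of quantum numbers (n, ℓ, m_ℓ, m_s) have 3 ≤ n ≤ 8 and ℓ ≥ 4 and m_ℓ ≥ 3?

Work shell by shell — for each n, count the (ℓ, m_ℓ) pairs that satisfy ℓ ≥ 4 and m_ℓ ≥ 3:
n=5 → 2; n=6 → 5; n=7 → 9; n=8 → 14.
Orbitals: 2 + 5 + 9 + 14 = 30. Including both spin states (m_s = ±1/2) gives 2 × 30 = 60 states.

60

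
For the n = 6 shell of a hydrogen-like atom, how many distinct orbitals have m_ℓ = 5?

1

Go through ℓ = 0, …, 5 (the values permitted for n = 6).
Per ℓ-value: ℓ=5 → 1.
Total orbitals: 1.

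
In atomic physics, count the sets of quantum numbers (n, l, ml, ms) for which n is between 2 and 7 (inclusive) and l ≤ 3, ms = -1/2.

Count contributing orbitals for each principal shell:
n=2 → 4; n=3 → 9; n=4 → 16; n=5 → 16; n=6 → 16; n=7 → 16.
Orbitals: 4 + 9 + 16 + 16 + 16 + 16 = 77. With ms fixed to -1/2 there is one state per orbital, so 77 states.

77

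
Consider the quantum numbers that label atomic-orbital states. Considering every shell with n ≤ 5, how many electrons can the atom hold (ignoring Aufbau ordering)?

Total orbitals = 1² + 2² + 3² + 4² + 5² = 55. Doubling for spin gives 110 electrons.

110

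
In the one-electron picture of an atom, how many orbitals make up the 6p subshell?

A subshell has 2ℓ+1 orbitals; with ℓ = 1, that's 3.

3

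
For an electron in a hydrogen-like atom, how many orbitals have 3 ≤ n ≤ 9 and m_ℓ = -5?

Count contributing orbitals for each principal shell:
n=6 → 1; n=7 → 2; n=8 → 3; n=9 → 4.
Total orbitals: 1 + 2 + 3 + 4 = 10.

10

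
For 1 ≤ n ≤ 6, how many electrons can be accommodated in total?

Total orbitals = 1² + 2² + 3² + 4² + 5² + 6² = 91. Doubling for spin gives 182 electrons.

182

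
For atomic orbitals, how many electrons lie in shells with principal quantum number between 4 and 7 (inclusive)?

252

Shell n has n² orbitals: 4²=16 + 5²=25 + 6²=36 + 7²=49 = 126 orbitals.
Two spin states per orbital: 2 × 126 = 252 electrons.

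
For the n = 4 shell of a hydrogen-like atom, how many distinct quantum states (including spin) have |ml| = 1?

With n = 4 the allowed l are 0, 1, …, 3.
Contributions: l=1 → 2; l=2 → 2; l=3 → 2.
Orbitals: 2 + 2 + 2 = 6. Each orbital carries two spin states, so 6 × 2 = 12 states.

12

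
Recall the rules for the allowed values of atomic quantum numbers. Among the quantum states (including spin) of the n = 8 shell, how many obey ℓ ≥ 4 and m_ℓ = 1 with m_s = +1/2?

The n = 8 shell has ℓ = 0 through 7; check each.
The (ℓ, m_ℓ) pairs meeting ℓ ≥ 4 and m_ℓ = 1 give: ℓ=4 → 1; ℓ=5 → 1; ℓ=6 → 1; ℓ=7 → 1.
Orbitals: 1 + 1 + 1 + 1 = 4. With m_s fixed to a single value there is one state per orbital, giving 4 states.

4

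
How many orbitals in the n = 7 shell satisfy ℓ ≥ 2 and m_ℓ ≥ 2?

Contributions: ℓ=2 → 1; ℓ=3 → 2; ℓ=4 → 3; ℓ=5 → 4; ℓ=6 → 5.
Total orbitals: 1 + 2 + 3 + 4 + 5 = 15.

15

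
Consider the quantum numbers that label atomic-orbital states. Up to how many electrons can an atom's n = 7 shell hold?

98

A shell holds 2n² electrons: 2 × 7² = 2 × 49 = 98.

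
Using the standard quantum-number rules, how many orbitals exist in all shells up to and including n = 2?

Total orbitals = 1² + 2² = 5.

5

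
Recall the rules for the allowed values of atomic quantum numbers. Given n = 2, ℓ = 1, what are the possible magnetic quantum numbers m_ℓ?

m_ℓ takes every integer from −ℓ to +ℓ. With ℓ = 1 that gives the 3 values -1, 0, 1.

-1, 0, 1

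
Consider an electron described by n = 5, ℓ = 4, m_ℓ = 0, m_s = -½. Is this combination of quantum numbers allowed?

n = 5 is a positive integer. ℓ = 4 satisfies 0 ≤ ℓ ≤ n−1 = 4. m_ℓ = 0 lies in the range −ℓ … +ℓ (here −4 … 4). m_s = -1/2 is one of ±1/2.
All four constraints are satisfied.

Yes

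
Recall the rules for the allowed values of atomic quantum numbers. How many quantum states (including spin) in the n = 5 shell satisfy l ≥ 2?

42

Go through l = 0, …, 4 (the values permitted for n = 5).
The (l, m_l) pairs meeting l ≥ 2 give: l=2 → 5; l=3 → 7; l=4 → 9.
Orbitals: 5 + 7 + 9 = 21. Each orbital carries two spin states, so 21 × 2 = 42 states.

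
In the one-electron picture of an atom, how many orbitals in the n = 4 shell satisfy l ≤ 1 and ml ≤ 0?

3

For n = 4, l ranges over 0 … 3.
Per l-value: l=0 → 1; l=1 → 2.
Total orbitals: 1 + 2 = 3.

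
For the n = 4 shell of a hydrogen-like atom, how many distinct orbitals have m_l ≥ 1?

For n = 4, l ranges over 0 … 3.
The (l, m_l) pairs meeting m_l ≥ 1 give: l=1 → 1; l=2 → 2; l=3 → 3.
Total orbitals: 1 + 2 + 3 = 6.

6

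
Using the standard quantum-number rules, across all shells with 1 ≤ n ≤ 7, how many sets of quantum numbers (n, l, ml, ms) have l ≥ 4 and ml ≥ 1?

Count contributing orbitals for each principal shell:
n=5 → 4; n=6 → 9; n=7 → 15.
Orbitals: 4 + 9 + 15 = 28. Including both spin states (ms = ±1/2) gives 2 × 28 = 56 states.

56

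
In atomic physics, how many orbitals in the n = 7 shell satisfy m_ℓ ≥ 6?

1

Go through ℓ = 0, …, 6 (the values permitted for n = 7).
Contributions: ℓ=6 → 1.
Total orbitals: 1.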